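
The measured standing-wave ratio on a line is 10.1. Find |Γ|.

|Γ| ≈ 0.82

|Γ| = (S − 1)/(S + 1) = (10.1 − 1)/(10.1 + 1) = 9.1/11.1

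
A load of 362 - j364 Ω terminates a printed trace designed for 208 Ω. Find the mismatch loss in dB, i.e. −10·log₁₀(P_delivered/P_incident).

Γ = (154 − j364)/(570 − j364), |Γ| = 0.584
|Γ|² = 0.342, so P_del/P_inc = 1 − |Γ|² = 0.658
ML = −10·log₁₀(1 − |Γ|²)

mismatch loss ≈ 1.81 dB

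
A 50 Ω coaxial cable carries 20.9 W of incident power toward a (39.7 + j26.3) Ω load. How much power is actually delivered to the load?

P_delivered ≈ 19 W

|Γ| = |(-10.3 + j26.3)/(89.7 + j26.3)| = 0.302
|Γ|² = 0.0913
P_refl = |Γ|²·P_inc = 1.91 W, P_del = (1 − |Γ|²)·P_inc = 19 W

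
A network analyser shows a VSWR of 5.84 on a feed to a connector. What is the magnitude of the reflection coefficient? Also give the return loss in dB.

|Γ| = (S − 1)/(S + 1) = (5.84 − 1)/(5.84 + 1) = 4.84/6.84
RL = −20·log₁₀|Γ| = −20·log₁₀(0.708)

|Γ| ≈ 0.708; return loss ≈ 3 dB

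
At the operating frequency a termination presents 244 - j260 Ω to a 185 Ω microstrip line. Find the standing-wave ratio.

Γ = (Z_L − Z_0)/(Z_L + Z_0) = (59 − j260)/(429 − j260)
|Γ| = 267/502 = 0.531
VSWR = (1 + |Γ|)/(1 − |Γ|) = 1.53/0.469

VSWR ≈ 3.27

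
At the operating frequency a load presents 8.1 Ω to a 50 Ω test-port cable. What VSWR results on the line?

For a purely resistive load, VSWR = R_L/Z_0 or Z_0/R_L (whichever > 1) = 50/8.1

VSWR ≈ 6.17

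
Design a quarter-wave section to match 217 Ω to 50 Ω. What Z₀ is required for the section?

Z_qwt ≈ 104 Ω

Z_qwt = √(Z_0·R_L) = √(50 × 217) = √10850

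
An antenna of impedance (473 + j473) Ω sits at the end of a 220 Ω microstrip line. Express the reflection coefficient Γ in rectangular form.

Γ = (Z_L − Z_0)/(Z_L + Z_0) = (253 + j473)/(693 + j473)

Γ ≈ 0.567 + j0.296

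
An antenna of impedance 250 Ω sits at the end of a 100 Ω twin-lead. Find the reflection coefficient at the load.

Γ = (Z_L − Z_0)/(Z_L + Z_0) = (250 − 100)/(250 + 100) = 150/350

Γ = 0.429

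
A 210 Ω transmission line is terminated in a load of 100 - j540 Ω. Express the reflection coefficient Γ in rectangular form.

Γ ≈ 0.664 − j0.585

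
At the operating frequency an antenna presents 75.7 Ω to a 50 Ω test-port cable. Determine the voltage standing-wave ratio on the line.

VSWR ≈ 1.51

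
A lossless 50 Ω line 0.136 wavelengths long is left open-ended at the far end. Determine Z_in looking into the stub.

βl = 2π × 0.136 = 49°
tan(βl) = 1.15
For an open-ended stub, Z_in = −jZ_0·cot(βl) = −jZ_0/tan(βl)

Z_in ≈ −j43.5 Ω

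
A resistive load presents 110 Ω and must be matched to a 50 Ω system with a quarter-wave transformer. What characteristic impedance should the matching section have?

Z_qwt ≈ 74.2 Ω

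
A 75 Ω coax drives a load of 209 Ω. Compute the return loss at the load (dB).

Γ = (209 − 75)/(209 + 75) = 0.472
RL = −20·log₁₀|Γ| = −20·log₁₀(0.472)

RL ≈ 6.52 dB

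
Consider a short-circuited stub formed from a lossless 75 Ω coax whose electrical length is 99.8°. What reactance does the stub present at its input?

tan(βl) = -5.79
For a short-circuited stub, Z_in = jZ_0·tan(βl)

X_in ≈ -434 Ω (capacitive)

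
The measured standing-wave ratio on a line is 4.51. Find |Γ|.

|Γ| ≈ 0.637

|Γ| = (S − 1)/(S + 1) = (4.51 − 1)/(4.51 + 1) = 3.51/5.51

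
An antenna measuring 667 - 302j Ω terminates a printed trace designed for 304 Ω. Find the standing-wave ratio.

VSWR ≈ 2.73

Γ = (Z_L − Z_0)/(Z_L + Z_0) = (363 − j302)/(971 − j302)
|Γ| = 472/1020 = 0.464
VSWR = (1 + |Γ|)/(1 − |Γ|) = 1.46/0.536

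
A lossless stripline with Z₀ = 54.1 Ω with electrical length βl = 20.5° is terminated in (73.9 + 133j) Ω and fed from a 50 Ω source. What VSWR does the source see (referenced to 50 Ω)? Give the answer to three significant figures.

VSWR ≈ 6.89

tan(βl) = 0.374
Z_in = Z_0·(Z_L + jZ_0·tanβl)/(Z_0 + jZ_L·tanβl) = 315 − j94.8 Ω
Γ_s = (Z_in − Z_s)/(Z_in + Z_s) = (265 − j94.8)/(365 − j94.8), |Γ_s| = 0.746
VSWR = (1 + |Γ_s|)/(1 − |Γ_s|)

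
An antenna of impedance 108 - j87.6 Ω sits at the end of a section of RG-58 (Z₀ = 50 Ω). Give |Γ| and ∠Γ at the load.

Γ ≈ 0.582 ∠ -27.5°

Γ = (Z_L − Z_0)/(Z_L + Z_0) = (58 − j87.6)/(158 − j87.6)
|Γ| = 105/181 = 0.582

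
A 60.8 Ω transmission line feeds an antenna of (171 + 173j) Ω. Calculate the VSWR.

Γ = (Z_L − Z_0)/(Z_L + Z_0) = (110.2 + j173)/(231.8 + j173)
|Γ| = 205/289 = 0.709
VSWR = (1 + |Γ|)/(1 − |Γ|) = 1.71/0.291

VSWR ≈ 5.88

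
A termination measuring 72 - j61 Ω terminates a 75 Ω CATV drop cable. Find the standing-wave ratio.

VSWR ≈ 2.25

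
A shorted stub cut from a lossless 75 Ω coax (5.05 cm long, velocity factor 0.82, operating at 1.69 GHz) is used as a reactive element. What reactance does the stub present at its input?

X_in ≈ -108 Ω (capacitive)

λ = v/f = 0.82·c / 1.69 GHz = 0.146 m
βl = 2π·l/λ = 2π × 0.347 = 125°
tan(βl) = -1.43
For a shorted stub, Z_in = jZ_0·tan(βl)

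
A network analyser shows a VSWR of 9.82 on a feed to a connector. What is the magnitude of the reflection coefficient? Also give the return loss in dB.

|Γ| ≈ 0.815; return loss ≈ 1.78 dB

|Γ| = (S − 1)/(S + 1) = (9.82 − 1)/(9.82 + 1) = 8.82/10.8
RL = −20·log₁₀|Γ| = −20·log₁₀(0.815)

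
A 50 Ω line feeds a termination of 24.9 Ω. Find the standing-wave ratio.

VSWR ≈ 2.01

For a purely resistive load, VSWR = R_L/Z_0 or Z_0/R_L (whichever > 1) = 50/24.9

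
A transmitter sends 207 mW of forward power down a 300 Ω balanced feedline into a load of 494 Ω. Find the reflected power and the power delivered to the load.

Γ = (494 − 300)/(494 + 300) = 0.244
|Γ|² = 0.0597
P_refl = |Γ|²·P_inc = 12.4 mW, P_del = (1 − |Γ|²)·P_inc = 195 mW

P_reflected ≈ 12.4 mW; P_delivered ≈ 195 mW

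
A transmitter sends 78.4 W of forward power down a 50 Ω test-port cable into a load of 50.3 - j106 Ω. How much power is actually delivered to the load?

P_delivered ≈ 37 W

|Γ| = |(0.3 − j106)/(100.3 − j106)| = 0.726
|Γ|² = 0.528
P_refl = |Γ|²·P_inc = 41.4 W, P_del = (1 − |Γ|²)·P_inc = 37 W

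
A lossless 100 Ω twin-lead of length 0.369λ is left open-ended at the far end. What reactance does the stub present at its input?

βl = 2π × 0.369 = 133°
tan(βl) = -1.08
For an open-ended stub, Z_in = −jZ_0·cot(βl) = −jZ_0/tan(βl)

X_in ≈ 92.7 Ω (inductive)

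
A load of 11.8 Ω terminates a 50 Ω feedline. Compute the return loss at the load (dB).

RL ≈ 4.18 dB

Γ = (11.8 − 50)/(11.8 + 50) = -0.618
RL = −20·log₁₀|Γ| = −20·log₁₀(0.618)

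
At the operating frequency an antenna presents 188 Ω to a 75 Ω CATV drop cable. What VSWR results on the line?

VSWR ≈ 2.51

Γ = (188 − 75)/(188 + 75) = 0.43
VSWR = (1 + 0.43)/(1 − 0.43)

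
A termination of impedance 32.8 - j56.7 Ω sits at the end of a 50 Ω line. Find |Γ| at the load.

Γ = (Z_L − Z_0)/(Z_L + Z_0) = (-17.2 − j56.7)/(82.8 − j56.7)
|Γ| = 59.3/100

|Γ| ≈ 0.59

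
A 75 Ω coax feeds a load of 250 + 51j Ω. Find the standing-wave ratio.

Γ = (Z_L − Z_0)/(Z_L + Z_0) = (175 + j51)/(325 + j51)
|Γ| = 182/329 = 0.554
VSWR = (1 + |Γ|)/(1 − |Γ|) = 1.55/0.446

VSWR ≈ 3.49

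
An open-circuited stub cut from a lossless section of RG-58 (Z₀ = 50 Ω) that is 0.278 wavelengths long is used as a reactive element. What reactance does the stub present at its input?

βl = 2π × 0.278 = 100°
tan(βl) = -5.63
For an open-circuited stub, Z_in = −jZ_0·cot(βl) = −jZ_0/tan(βl)

X_in ≈ 8.89 Ω (inductive)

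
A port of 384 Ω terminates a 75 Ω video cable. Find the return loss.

RL ≈ 3.44 dB

Γ = (384 − 75)/(384 + 75) = 0.673
RL = −20·log₁₀|Γ| = −20·log₁₀(0.673)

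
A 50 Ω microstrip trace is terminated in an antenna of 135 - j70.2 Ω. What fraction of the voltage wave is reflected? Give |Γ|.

Γ = (Z_L − Z_0)/(Z_L + Z_0) = (85 − j70.2)/(185 − j70.2)
|Γ| = 110/198

|Γ| ≈ 0.557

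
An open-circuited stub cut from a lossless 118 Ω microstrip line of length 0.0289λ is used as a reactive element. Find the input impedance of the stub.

βl = 2π × 0.0289 = 10.4°
tan(βl) = 0.184
For an open-circuited stub, Z_in = −jZ_0·cot(βl) = −jZ_0/tan(βl)

Z_in ≈ −j643 Ω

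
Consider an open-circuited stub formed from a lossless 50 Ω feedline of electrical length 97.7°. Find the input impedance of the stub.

Z_in ≈ +j6.76 Ω

tan(βl) = -7.4
For an open-circuited stub, Z_in = −jZ_0·cot(βl) = −jZ_0/tan(βl)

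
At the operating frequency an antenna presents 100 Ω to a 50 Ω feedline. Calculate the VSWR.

Γ = (100 − 50)/(100 + 50) = 0.333
VSWR = (1 + 0.333)/(1 − 0.333)

VSWR ≈ 2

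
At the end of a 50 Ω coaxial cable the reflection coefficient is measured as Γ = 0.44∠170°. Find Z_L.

Z_L ≈ 19.6 + j3.71 Ω

Z_L = Z_0·(1 + Γ)/(1 − Γ) = 50·(0.567 + j0.0764)/(1.43 − j0.0764)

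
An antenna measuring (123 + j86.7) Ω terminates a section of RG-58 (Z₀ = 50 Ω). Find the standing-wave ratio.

VSWR ≈ 3.83

Γ = (Z_L − Z_0)/(Z_L + Z_0) = (73 + j86.7)/(173 + j86.7)
|Γ| = 113/194 = 0.586
VSWR = (1 + |Γ|)/(1 − |Γ|) = 1.59/0.414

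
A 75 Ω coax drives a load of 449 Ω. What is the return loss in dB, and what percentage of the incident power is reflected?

RL ≈ 2.93 dB; 50.9% of incident power reflected

Γ = (449 − 75)/(449 + 75) = 0.714
RL = −20·log₁₀(0.714) = 2.93 dB
P_refl/P_inc = |Γ|² = 0.509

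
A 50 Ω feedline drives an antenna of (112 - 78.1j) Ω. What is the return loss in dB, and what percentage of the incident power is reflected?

Γ = (62 − j78.1)/(162 − j78.1), |Γ| = 0.554
RL = −20·log₁₀(0.554) = 5.12 dB
P_refl/P_inc = |Γ|² = 0.307

RL ≈ 5.12 dB; 30.7% of incident power reflected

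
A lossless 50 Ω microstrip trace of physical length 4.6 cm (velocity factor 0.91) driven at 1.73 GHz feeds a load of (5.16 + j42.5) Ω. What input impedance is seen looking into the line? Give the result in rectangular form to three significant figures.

λ = v/f = 0.91·c / 1.73 GHz = 0.158 m
βl = 2π·l/λ = 2π × 0.292 = 105°
tan(βl) = tan(105°) = -3.75
Z_in = Z_0·(Z_L + jZ_0·tanβl)/(Z_0 + jZ_L·tanβl)
     = 50·(5.16 − j145)/(209 − j19.3)

Z_in ≈ 4.39 − j34.2 Ω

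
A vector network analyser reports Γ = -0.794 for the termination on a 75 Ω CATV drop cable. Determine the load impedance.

Z_L = Z_0·(1 + Γ)/(1 − Γ) = 75·(0.206)/(1.79)

Z_L ≈ 8.61 Ω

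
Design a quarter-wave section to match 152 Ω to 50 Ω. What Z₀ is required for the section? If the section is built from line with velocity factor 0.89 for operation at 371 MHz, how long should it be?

Z_qwt ≈ 87.2 Ω; length ≈ 18 cm

Z_qwt = √(Z_0·R_L) = √(50 × 152) = √7600
λ = 0.89·c/f = 0.72 m, so l = λ/4 = 0.18 m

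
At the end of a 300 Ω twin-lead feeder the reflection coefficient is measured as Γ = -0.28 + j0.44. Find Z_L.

Z_L ≈ 119 + j144 Ω

Z_L = Z_0·(1 + Γ)/(1 − Γ) = 300·(0.72 + j0.44)/(1.28 − j0.44)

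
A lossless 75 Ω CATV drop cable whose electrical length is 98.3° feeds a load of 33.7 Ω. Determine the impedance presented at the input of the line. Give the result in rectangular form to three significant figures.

tan(βl) = tan(98.3°) = -6.85
Z_in = Z_0·(Z_L + jZ_0·tanβl)/(Z_0 + jZ_L·tanβl)
     = 75·(33.7 − j514)/(75 − j231)

Z_in ≈ 154 − j39.1 Ω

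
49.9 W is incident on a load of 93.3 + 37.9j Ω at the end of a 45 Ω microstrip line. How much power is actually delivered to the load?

P_delivered ≈ 40.8 W

|Γ| = |(48.3 + j37.9)/(138.3 + j37.9)| = 0.428
|Γ|² = 0.183
P_refl = |Γ|²·P_inc = 9.15 W, P_del = (1 − |Γ|²)·P_inc = 40.8 W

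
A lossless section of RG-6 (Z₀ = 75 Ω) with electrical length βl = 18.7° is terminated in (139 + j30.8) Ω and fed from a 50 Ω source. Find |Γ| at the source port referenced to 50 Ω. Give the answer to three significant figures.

tan(βl) = 0.338
Z_in = Z_0·(Z_L + jZ_0·tanβl)/(Z_0 + jZ_L·tanβl) = 137 − j34.2 Ω
Γ_s = (Z_in − Z_s)/(Z_in + Z_s) = (86.5 − j34.2)/(187 − j34.2), |Γ_s| = 0.491

|Γ| ≈ 0.491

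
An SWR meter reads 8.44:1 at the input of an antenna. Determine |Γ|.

|Γ| = (S − 1)/(S + 1) = (8.44 − 1)/(8.44 + 1) = 7.44/9.44

|Γ| ≈ 0.788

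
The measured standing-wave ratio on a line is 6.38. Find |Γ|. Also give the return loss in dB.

|Γ| ≈ 0.729; return loss ≈ 2.75 dB

|Γ| = (S − 1)/(S + 1) = (6.38 − 1)/(6.38 + 1) = 5.38/7.38
RL = −20·log₁₀|Γ| = −20·log₁₀(0.729)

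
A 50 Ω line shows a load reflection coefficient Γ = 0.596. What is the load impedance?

Z_L ≈ 198 Ω

Z_L = Z_0·(1 + Γ)/(1 − Γ) = 50·(1.6)/(0.404)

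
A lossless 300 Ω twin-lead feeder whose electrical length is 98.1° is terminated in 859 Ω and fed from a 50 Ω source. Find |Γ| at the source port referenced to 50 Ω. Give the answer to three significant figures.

tan(βl) = -7.03
Z_in = Z_0·(Z_L + jZ_0·tanβl)/(Z_0 + jZ_L·tanβl) = 107 + j37.4 Ω
Γ_s = (Z_in − Z_s)/(Z_in + Z_s) = (56.6 + j37.4)/(157 + j37.4), |Γ_s| = 0.421

|Γ| ≈ 0.421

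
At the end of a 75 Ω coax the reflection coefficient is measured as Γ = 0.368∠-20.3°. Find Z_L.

Z_L ≈ 146 − j43 Ω

Z_L = Z_0·(1 + Γ)/(1 − Γ) = 75·(1.35 − j0.128)/(0.655 + j0.128)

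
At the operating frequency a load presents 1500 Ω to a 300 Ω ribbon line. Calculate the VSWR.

For a purely resistive load, VSWR = R_L/Z_0 or Z_0/R_L (whichever > 1) = 1500/300

VSWR ≈ 5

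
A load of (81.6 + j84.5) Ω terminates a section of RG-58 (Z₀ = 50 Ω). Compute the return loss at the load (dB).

Γ = (31.6 + j84.5)/(131.6 + j84.5), |Γ| = 0.577
RL = −20·log₁₀|Γ| = −20·log₁₀(0.577)

RL ≈ 4.78 dB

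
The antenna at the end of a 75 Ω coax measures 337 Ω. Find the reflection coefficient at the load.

Γ = (Z_L − Z_0)/(Z_L + Z_0) = (337 − 75)/(337 + 75) = 262/412

Γ = 0.636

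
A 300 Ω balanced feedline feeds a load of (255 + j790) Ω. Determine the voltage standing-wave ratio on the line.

VSWR ≈ 10.1

Γ = (Z_L − Z_0)/(Z_L + Z_0) = (-45 + j790)/(555 + j790)
|Γ| = 791/965 = 0.82
VSWR = (1 + |Γ|)/(1 − |Γ|) = 1.82/0.18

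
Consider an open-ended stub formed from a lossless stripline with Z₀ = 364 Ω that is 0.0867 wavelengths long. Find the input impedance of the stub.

Z_in ≈ −j601 Ω

βl = 2π × 0.0867 = 31.2°
tan(βl) = 0.606
For an open-ended stub, Z_in = −jZ_0·cot(βl) = −jZ_0/tan(βl)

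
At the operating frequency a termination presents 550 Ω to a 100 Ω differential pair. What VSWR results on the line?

VSWR ≈ 5.5

Γ = (550 − 100)/(550 + 100) = 0.692
VSWR = (1 + 0.692)/(1 − 0.692)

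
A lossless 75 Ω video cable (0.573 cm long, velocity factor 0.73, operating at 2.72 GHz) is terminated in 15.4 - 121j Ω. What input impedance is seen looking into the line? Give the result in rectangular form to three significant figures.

Z_in ≈ 6 − j48.3 Ω

λ = v/f = 0.73·c / 2.72 GHz = 0.0805 m
βl = 2π·l/λ = 2π × 0.0712 = 25.6°
tan(βl) = tan(25.6°) = 0.48
Z_in = Z_0·(Z_L + jZ_0·tanβl)/(Z_0 + jZ_L·tanβl)
     = 75·(15.4 − j85)/(133 + j7.39)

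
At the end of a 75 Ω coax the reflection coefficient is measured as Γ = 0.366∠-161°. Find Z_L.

Z_L = Z_0·(1 + Γ)/(1 − Γ) = 75·(0.654 − j0.119)/(1.35 + j0.119)

Z_L ≈ 35.6 − j9.79 Ω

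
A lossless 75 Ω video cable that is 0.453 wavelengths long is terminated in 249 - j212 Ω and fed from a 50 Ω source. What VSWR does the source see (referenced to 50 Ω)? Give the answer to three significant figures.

VSWR ≈ 8.69

βl = 2π × 0.453 = 163°
tan(βl) = -0.304
Z_in = Z_0·(Z_L + jZ_0·tanβl)/(Z_0 + jZ_L·tanβl) = 262 + j210 Ω
Γ_s = (Z_in − Z_s)/(Z_in + Z_s) = (212 + j210)/(312 + j210), |Γ_s| = 0.794
VSWR = (1 + |Γ_s|)/(1 − |Γ_s|)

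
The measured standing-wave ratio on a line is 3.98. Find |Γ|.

|Γ| = (S − 1)/(S + 1) = (3.98 − 1)/(3.98 + 1) = 2.98/4.98

|Γ| ≈ 0.598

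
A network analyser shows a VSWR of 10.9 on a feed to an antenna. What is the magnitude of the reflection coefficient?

|Γ| = (S − 1)/(S + 1) = (10.9 − 1)/(10.9 + 1) = 9.9/11.9

|Γ| ≈ 0.832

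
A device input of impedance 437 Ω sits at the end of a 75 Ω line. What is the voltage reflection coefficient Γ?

Γ = 0.707

Γ = (Z_L − Z_0)/(Z_L + Z_0) = (437 − 75)/(437 + 75) = 362/512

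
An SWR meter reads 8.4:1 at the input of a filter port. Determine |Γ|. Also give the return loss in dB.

|Γ| = (S − 1)/(S + 1) = (8.4 − 1)/(8.4 + 1) = 7.4/9.4
RL = −20·log₁₀|Γ| = −20·log₁₀(0.787)

|Γ| ≈ 0.787; return loss ≈ 2.08 dB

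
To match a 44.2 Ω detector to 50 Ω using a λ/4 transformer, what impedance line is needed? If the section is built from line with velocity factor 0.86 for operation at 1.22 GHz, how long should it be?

Z_qwt ≈ 47 Ω; length ≈ 5.29 cm

Z_qwt = √(Z_0·R_L) = √(50 × 44.2) = √2210
λ = 0.86·c/f = 0.211 m, so l = λ/4 = 0.0529 m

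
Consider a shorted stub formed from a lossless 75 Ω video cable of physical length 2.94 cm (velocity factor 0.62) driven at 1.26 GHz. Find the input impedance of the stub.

λ = v/f = 0.62·c / 1.26 GHz = 0.148 m
βl = 2π·l/λ = 2π × 0.199 = 71.7°
tan(βl) = 3.02
For a shorted stub, Z_in = jZ_0·tan(βl)

Z_in ≈ +j227 Ω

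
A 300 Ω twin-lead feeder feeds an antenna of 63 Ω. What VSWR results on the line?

VSWR ≈ 4.76

Γ = (63 − 300)/(63 + 300) = -0.653
VSWR = (1 + 0.653)/(1 − 0.653)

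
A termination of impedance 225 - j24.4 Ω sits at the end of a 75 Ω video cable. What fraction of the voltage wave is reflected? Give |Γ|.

Γ = (Z_L − Z_0)/(Z_L + Z_0) = (150 − j24.4)/(300 − j24.4)
|Γ| = 152/301

|Γ| ≈ 0.505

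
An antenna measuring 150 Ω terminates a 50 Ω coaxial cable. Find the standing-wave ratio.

Γ = (150 − 50)/(150 + 50) = 0.5
VSWR = (1 + 0.5)/(1 − 0.5)

VSWR ≈ 3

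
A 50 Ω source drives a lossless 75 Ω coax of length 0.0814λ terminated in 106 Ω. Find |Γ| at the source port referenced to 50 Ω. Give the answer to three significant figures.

βl = 2π × 0.0814 = 29.3°
tan(βl) = 0.561
Z_in = Z_0·(Z_L + jZ_0·tanβl)/(Z_0 + jZ_L·tanβl) = 85.6 − j25.8 Ω
Γ_s = (Z_in − Z_s)/(Z_in + Z_s) = (35.6 − j25.8)/(136 − j25.8), |Γ_s| = 0.318

|Γ| ≈ 0.318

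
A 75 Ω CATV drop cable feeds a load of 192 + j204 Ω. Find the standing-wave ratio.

Γ = (Z_L − Z_0)/(Z_L + Z_0) = (117 + j204)/(267 + j204)
|Γ| = 235/336 = 0.7
VSWR = (1 + |Γ|)/(1 − |Γ|) = 1.7/0.3

VSWR ≈ 5.66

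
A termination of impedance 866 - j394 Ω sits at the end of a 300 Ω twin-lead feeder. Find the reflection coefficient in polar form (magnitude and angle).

Γ = (Z_L − Z_0)/(Z_L + Z_0) = (566 − j394)/(1166 − j394)
|Γ| = 690/1230 = 0.56

Γ ≈ 0.56 ∠ -16.2°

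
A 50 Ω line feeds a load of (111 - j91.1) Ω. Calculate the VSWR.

VSWR ≈ 3.91

Γ = (Z_L − Z_0)/(Z_L + Z_0) = (61 − j91.1)/(161 − j91.1)
|Γ| = 110/185 = 0.593
VSWR = (1 + |Γ|)/(1 − |Γ|) = 1.59/0.407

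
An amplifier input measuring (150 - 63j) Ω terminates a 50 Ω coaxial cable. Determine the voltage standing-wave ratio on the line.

VSWR ≈ 3.58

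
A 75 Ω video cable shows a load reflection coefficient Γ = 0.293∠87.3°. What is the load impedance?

Z_L ≈ 64.8 + j41.5 Ω

Z_L = Z_0·(1 + Γ)/(1 − Γ) = 75·(1.01 + j0.293)/(0.986 − j0.293)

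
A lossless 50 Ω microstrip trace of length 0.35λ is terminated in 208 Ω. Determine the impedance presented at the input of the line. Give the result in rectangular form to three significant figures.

Z_in ≈ 17.8 + j33.2 Ω

βl = 2π × 0.35 = 126°
tan(βl) = tan(126°) = -1.38
Z_in = Z_0·(Z_L + jZ_0·tanβl)/(Z_0 + jZ_L·tanβl)
     = 50·(208 − j68.8)/(50 − j286)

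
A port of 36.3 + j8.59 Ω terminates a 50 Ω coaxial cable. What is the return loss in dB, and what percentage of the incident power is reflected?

RL ≈ 14.6 dB; 3.48% of incident power reflected

Γ = (-13.7 + j8.59)/(86.3 + j8.59), |Γ| = 0.186
RL = −20·log₁₀(0.186) = 14.6 dB
P_refl/P_inc = |Γ|² = 0.0348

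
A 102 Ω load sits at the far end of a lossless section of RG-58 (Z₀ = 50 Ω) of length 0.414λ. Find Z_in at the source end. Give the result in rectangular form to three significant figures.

βl = 2π × 0.414 = 149°
tan(βl) = tan(149°) = -0.6
Z_in = Z_0·(Z_L + jZ_0·tanβl)/(Z_0 + jZ_L·tanβl)
     = 50·(102 − j30)/(50 − j61.2)

Z_in ≈ 55.5 + j38 Ω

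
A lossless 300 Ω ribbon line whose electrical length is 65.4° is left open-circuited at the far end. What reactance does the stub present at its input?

tan(βl) = 2.18
For an open-circuited stub, Z_in = −jZ_0·cot(βl) = −jZ_0/tan(βl)

X_in ≈ -137 Ω (capacitive)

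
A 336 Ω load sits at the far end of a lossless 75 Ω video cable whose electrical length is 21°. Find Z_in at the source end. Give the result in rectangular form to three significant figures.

tan(βl) = tan(21°) = 0.384
Z_in = Z_0·(Z_L + jZ_0·tanβl)/(Z_0 + jZ_L·tanβl)
     = 75·(336 + j28.8)/(75 + j129)

Z_in ≈ 97.4 − j139 Ω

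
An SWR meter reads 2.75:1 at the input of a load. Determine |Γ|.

|Γ| = (S − 1)/(S + 1) = (2.75 − 1)/(2.75 + 1) = 1.75/3.75

|Γ| ≈ 0.467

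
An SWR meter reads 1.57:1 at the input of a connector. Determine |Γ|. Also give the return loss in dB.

|Γ| ≈ 0.222; return loss ≈ 13.1 dB

|Γ| = (S − 1)/(S + 1) = (1.57 − 1)/(1.57 + 1) = 0.57/2.57
RL = −20·log₁₀|Γ| = −20·log₁₀(0.222)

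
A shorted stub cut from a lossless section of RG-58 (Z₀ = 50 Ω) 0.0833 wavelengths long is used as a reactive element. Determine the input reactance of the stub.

X_in ≈ 28.9 Ω (inductive)

βl = 2π × 0.0833 = 30°
tan(βl) = 0.577
For a shorted stub, Z_in = jZ_0·tan(βl)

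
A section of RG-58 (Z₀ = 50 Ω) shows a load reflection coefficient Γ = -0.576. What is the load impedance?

Z_L ≈ 13.5 Ω

Z_L = Z_0·(1 + Γ)/(1 − Γ) = 50·(0.424)/(1.58)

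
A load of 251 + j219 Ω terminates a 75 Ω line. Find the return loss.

RL ≈ 2.91 dB

Γ = (176 + j219)/(326 + j219), |Γ| = 0.715
RL = −20·log₁₀|Γ| = −20·log₁₀(0.715)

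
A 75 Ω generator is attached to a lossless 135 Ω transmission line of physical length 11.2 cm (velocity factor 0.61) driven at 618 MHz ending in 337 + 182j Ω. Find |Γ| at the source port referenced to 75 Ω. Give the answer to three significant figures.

λ = v/f = 0.61·c / 618 MHz = 0.296 m
βl = 2π·l/λ = 2π × 0.378 = 136°
tan(βl) = -0.96
Z_in = Z_0·(Z_L + jZ_0·tanβl)/(Z_0 + jZ_L·tanβl) = 58.8 + j84.3 Ω
Γ_s = (Z_in − Z_s)/(Z_in + Z_s) = (-16.2 + j84.3)/(134 + j84.3), |Γ_s| = 0.543

|Γ| ≈ 0.543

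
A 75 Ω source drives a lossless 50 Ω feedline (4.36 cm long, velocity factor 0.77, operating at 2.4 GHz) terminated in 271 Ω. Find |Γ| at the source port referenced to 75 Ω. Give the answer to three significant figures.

λ = v/f = 0.77·c / 2.4 GHz = 0.0963 m
βl = 2π·l/λ = 2π × 0.453 = 163°
tan(βl) = -0.304
Z_in = Z_0·(Z_L + jZ_0·tanβl)/(Z_0 + jZ_L·tanβl) = 79.6 + j116 Ω
Γ_s = (Z_in − Z_s)/(Z_in + Z_s) = (4.59 + j116)/(155 + j116), |Γ_s| = 0.601

|Γ| ≈ 0.601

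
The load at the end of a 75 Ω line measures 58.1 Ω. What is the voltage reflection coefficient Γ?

Γ = -0.127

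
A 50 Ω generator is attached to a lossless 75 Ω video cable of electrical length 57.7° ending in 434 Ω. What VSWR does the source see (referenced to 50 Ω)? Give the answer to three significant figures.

VSWR ≈ 5.26

tan(βl) = 1.58
Z_in = Z_0·(Z_L + jZ_0·tanβl)/(Z_0 + jZ_L·tanβl) = 17.9 − j45.5 Ω
Γ_s = (Z_in − Z_s)/(Z_in + Z_s) = (-32.1 − j45.5)/(67.9 − j45.5), |Γ_s| = 0.681
VSWR = (1 + |Γ_s|)/(1 − |Γ_s|)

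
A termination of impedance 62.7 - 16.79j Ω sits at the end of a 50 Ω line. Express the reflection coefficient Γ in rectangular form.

Γ = (Z_L − Z_0)/(Z_L + Z_0) = (12.7 − j16.79)/(112.7 − j16.79)

Γ ≈ 0.132 − j0.129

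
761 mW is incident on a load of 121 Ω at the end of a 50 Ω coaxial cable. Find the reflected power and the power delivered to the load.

P_reflected ≈ 131 mW; P_delivered ≈ 630 mW

Γ = (121 − 50)/(121 + 50) = 0.415
|Γ|² = 0.172
P_refl = |Γ|²·P_inc = 131 mW, P_del = (1 − |Γ|²)·P_inc = 630 mW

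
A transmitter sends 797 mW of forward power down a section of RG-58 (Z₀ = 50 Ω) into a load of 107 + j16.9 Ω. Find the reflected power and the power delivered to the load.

P_reflected ≈ 113 mW; P_delivered ≈ 684 mW

|Γ| = |(57 + j16.9)/(157 + j16.9)| = 0.377
|Γ|² = 0.142
P_refl = |Γ|²·P_inc = 113 mW, P_del = (1 − |Γ|²)·P_inc = 684 mW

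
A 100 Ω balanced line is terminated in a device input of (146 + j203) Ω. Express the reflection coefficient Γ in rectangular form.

Γ = (Z_L − Z_0)/(Z_L + Z_0) = (46 + j203)/(246 + j203)

Γ ≈ 0.516 + j0.399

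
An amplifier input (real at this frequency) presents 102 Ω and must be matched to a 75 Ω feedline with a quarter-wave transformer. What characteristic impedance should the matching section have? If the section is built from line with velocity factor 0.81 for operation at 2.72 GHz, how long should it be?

Z_qwt = √(Z_0·R_L) = √(75 × 102) = √7650
λ = 0.81·c/f = 0.0893 m, so l = λ/4 = 0.0223 m

Z_qwt ≈ 87.5 Ω; length ≈ 2.23 cm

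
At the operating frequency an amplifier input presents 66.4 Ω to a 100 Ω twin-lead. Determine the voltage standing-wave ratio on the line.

VSWR ≈ 1.51

Γ = (66.4 − 100)/(66.4 + 100) = -0.202
VSWR = (1 + 0.202)/(1 − 0.202)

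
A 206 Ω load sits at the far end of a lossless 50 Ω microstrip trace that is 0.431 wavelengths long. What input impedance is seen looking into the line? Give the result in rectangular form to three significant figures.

Z_in ≈ 53.9 + j79.7 Ω

βl = 2π × 0.431 = 155°
tan(βl) = tan(155°) = -0.463
Z_in = Z_0·(Z_L + jZ_0·tanβl)/(Z_0 + jZ_L·tanβl)
     = 50·(206 − j23.1)/(50 − j95.4)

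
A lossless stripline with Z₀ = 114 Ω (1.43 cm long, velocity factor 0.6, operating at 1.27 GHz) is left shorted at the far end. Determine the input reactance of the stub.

λ = v/f = 0.6·c / 1.27 GHz = 0.142 m
βl = 2π·l/λ = 2π × 0.101 = 36.3°
tan(βl) = 0.735
For a shorted stub, Z_in = jZ_0·tan(βl)

X_in ≈ 83.8 Ω (inductive)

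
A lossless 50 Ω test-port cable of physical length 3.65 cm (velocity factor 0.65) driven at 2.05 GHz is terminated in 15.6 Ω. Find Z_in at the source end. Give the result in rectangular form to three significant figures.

Z_in ≈ 26.1 − j37.5 Ω

λ = v/f = 0.65·c / 2.05 GHz = 0.0951 m
βl = 2π·l/λ = 2π × 0.384 = 138°
tan(βl) = tan(138°) = -0.896
Z_in = Z_0·(Z_L + jZ_0·tanβl)/(Z_0 + jZ_L·tanβl)
     = 50·(15.6 − j44.8)/(50 − j14)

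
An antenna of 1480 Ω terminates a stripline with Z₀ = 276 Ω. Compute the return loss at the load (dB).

RL ≈ 3.28 dB

Γ = (1480 − 276)/(1480 + 276) = 0.686
RL = −20·log₁₀|Γ| = −20·log₁₀(0.686)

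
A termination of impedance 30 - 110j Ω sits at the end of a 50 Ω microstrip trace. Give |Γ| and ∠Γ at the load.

Γ = (Z_L − Z_0)/(Z_L + Z_0) = (-20 − j110)/(80 − j110)
|Γ| = 112/136 = 0.822

Γ ≈ 0.822 ∠ -46.3°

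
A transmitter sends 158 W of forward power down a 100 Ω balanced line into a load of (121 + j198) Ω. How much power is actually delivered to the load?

|Γ| = |(21 + j198)/(221 + j198)| = 0.671
|Γ|² = 0.45
P_refl = |Γ|²·P_inc = 71.1 W, P_del = (1 − |Γ|²)·P_inc = 86.9 W

P_delivered ≈ 86.9 W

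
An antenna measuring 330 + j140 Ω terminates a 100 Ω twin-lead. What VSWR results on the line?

Γ = (Z_L − Z_0)/(Z_L + Z_0) = (230 + j140)/(430 + j140)
|Γ| = 269/452 = 0.595
VSWR = (1 + |Γ|)/(1 − |Γ|) = 1.6/0.405

VSWR ≈ 3.94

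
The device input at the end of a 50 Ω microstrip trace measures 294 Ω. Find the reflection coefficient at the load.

Γ = (Z_L − Z_0)/(Z_L + Z_0) = (294 − 50)/(294 + 50) = 244/344

Γ = 0.709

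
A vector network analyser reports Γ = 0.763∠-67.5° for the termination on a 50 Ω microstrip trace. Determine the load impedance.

Z_L ≈ 20.9 − j70.6 Ω

Z_L = Z_0·(1 + Γ)/(1 − Γ) = 50·(1.29 − j0.705)/(0.708 + j0.705)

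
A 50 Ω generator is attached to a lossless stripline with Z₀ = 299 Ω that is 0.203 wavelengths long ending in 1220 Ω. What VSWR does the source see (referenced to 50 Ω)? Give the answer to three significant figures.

VSWR ≈ 3.77

βl = 2π × 0.203 = 73.1°
tan(βl) = 3.29
Z_in = Z_0·(Z_L + jZ_0·tanβl)/(Z_0 + jZ_L·tanβl) = 79.6 − j85 Ω
Γ_s = (Z_in − Z_s)/(Z_in + Z_s) = (29.6 − j85)/(130 − j85), |Γ_s| = 0.581
VSWR = (1 + |Γ_s|)/(1 − |Γ_s|)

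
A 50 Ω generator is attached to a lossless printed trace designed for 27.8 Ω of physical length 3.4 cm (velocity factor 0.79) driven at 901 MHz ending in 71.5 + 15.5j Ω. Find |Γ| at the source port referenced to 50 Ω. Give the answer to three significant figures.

|Γ| ≈ 0.514

λ = v/f = 0.79·c / 901 MHz = 0.263 m
βl = 2π·l/λ = 2π × 0.129 = 46.5°
tan(βl) = 1.05
Z_in = Z_0·(Z_L + jZ_0·tanβl)/(Z_0 + jZ_L·tanβl) = 20.1 − j23.3 Ω
Γ_s = (Z_in − Z_s)/(Z_in + Z_s) = (-29.9 − j23.3)/(70.1 − j23.3), |Γ_s| = 0.514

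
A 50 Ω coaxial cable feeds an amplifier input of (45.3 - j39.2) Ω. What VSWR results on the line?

VSWR ≈ 2.24

Γ = (Z_L − Z_0)/(Z_L + Z_0) = (-4.7 − j39.2)/(95.3 − j39.2)
|Γ| = 39.5/103 = 0.383
VSWR = (1 + |Γ|)/(1 − |Γ|) = 1.38/0.617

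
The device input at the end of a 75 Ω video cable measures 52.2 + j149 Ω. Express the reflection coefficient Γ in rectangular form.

Γ = (Z_L − Z_0)/(Z_L + Z_0) = (-22.8 + j149)/(127.2 + j149)

Γ ≈ 0.503 + j0.582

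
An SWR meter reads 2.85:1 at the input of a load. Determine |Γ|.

|Γ| ≈ 0.481

|Γ| = (S − 1)/(S + 1) = (2.85 − 1)/(2.85 + 1) = 1.85/3.85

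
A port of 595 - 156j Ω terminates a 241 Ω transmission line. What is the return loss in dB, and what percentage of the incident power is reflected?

RL ≈ 6.84 dB; 20.7% of incident power reflected

Γ = (354 − j156)/(836 − j156), |Γ| = 0.455
RL = −20·log₁₀(0.455) = 6.84 dB
P_refl/P_inc = |Γ|² = 0.207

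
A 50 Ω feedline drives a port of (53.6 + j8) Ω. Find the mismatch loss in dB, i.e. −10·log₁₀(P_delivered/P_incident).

mismatch loss ≈ 0.0311 dB

Γ = (3.6 + j8)/(103.6 + j8), |Γ| = 0.0844
|Γ|² = 0.00713, so P_del/P_inc = 1 − |Γ|² = 0.993
ML = −10·log₁₀(1 − |Γ|²)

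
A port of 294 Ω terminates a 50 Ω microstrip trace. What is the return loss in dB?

RL ≈ 2.98 dB

Γ = (294 − 50)/(294 + 50) = 0.709
RL = −20·log₁₀|Γ| = −20·log₁₀(0.709)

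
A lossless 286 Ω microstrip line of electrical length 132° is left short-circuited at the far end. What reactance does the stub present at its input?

X_in ≈ -318 Ω (capacitive)

tan(βl) = -1.11
For a short-circuited stub, Z_in = jZ_0·tan(βl)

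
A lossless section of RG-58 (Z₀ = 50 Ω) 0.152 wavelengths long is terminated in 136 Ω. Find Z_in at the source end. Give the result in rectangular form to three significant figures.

βl = 2π × 0.152 = 54.7°
tan(βl) = tan(54.7°) = 1.41
Z_in = Z_0·(Z_L + jZ_0·tanβl)/(Z_0 + jZ_L·tanβl)
     = 50·(136 + j70.7)/(50 + j192)

Z_in ≈ 25.8 − j28.7 Ω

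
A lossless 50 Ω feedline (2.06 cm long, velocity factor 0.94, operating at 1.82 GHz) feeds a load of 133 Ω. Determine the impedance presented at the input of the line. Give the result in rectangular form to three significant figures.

Z_in ≈ 30.6 − j34.8 Ω

λ = v/f = 0.94·c / 1.82 GHz = 0.155 m
βl = 2π·l/λ = 2π × 0.133 = 47.9°
tan(βl) = tan(47.9°) = 1.11
Z_in = Z_0·(Z_L + jZ_0·tanβl)/(Z_0 + jZ_L·tanβl)
     = 50·(133 + j55.3)/(50 + j147)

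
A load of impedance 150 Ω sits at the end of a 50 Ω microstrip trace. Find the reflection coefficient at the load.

Γ = 0.5

Γ = (Z_L − Z_0)/(Z_L + Z_0) = (150 − 50)/(150 + 50) = 100/200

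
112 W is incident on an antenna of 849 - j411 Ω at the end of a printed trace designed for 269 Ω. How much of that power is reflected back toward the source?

|Γ| = |(580 − j411)/(1118 − j411)| = 0.597
|Γ|² = 0.356
P_refl = |Γ|²·P_inc = 39.9 W, P_del = (1 − |Γ|²)·P_inc = 72.1 W

P_reflected ≈ 39.9 W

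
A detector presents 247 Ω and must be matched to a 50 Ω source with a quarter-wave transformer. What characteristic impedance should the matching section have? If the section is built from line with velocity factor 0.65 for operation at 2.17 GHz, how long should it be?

Z_qwt ≈ 111 Ω; length ≈ 2.25 cm

Z_qwt = √(Z_0·R_L) = √(50 × 247) = √12350
λ = 0.65·c/f = 0.0899 m, so l = λ/4 = 0.0225 m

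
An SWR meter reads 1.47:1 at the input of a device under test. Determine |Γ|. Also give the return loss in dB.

|Γ| = (S − 1)/(S + 1) = (1.47 − 1)/(1.47 + 1) = 0.47/2.47
RL = −20·log₁₀|Γ| = −20·log₁₀(0.19)

|Γ| ≈ 0.19; return loss ≈ 14.4 dB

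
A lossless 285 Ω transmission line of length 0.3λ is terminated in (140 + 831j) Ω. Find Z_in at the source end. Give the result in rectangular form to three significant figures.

βl = 2π × 0.3 = 108°
tan(βl) = tan(108°) = -3.08
Z_in = Z_0·(Z_L + jZ_0·tanβl)/(Z_0 + jZ_L·tanβl)
     = 285·(140 − j46.1)/(2840 − j431)

Z_in ≈ 14.4 − j2.44 Ω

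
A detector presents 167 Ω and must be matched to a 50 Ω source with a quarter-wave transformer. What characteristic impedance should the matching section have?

Z_qwt = √(Z_0·R_L) = √(50 × 167) = √8350

Z_qwt ≈ 91.4 Ω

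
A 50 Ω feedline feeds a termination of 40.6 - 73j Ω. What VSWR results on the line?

VSWR ≈ 4.44

Γ = (Z_L − Z_0)/(Z_L + Z_0) = (-9.4 − j73)/(90.6 − j73)
|Γ| = 73.6/116 = 0.633
VSWR = (1 + |Γ|)/(1 − |Γ|) = 1.63/0.367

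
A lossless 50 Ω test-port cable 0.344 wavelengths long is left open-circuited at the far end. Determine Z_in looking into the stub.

βl = 2π × 0.344 = 124°
tan(βl) = -1.49
For an open-circuited stub, Z_in = −jZ_0·cot(βl) = −jZ_0/tan(βl)

Z_in ≈ +j33.5 Ω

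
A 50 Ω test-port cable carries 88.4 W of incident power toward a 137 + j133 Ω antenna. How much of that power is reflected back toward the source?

P_reflected ≈ 42.4 W

|Γ| = |(87 + j133)/(187 + j133)| = 0.693
|Γ|² = 0.48
P_refl = |Γ|²·P_inc = 42.4 W, P_del = (1 − |Γ|²)·P_inc = 46 W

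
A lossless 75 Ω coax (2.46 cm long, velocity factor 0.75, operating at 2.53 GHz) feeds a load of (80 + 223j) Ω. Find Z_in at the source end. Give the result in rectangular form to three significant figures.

λ = v/f = 0.75·c / 2.53 GHz = 0.0889 m
βl = 2π·l/λ = 2π × 0.277 = 99.6°
tan(βl) = tan(99.6°) = -5.92
Z_in = Z_0·(Z_L + jZ_0·tanβl)/(Z_0 + jZ_L·tanβl)
     = 75·(80 − j221)/(1400 − j474)

Z_in ≈ 7.47 − j9.35 Ω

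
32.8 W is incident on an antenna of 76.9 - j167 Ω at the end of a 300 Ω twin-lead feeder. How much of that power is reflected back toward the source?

|Γ| = |(-223.1 − j167)/(376.9 − j167)| = 0.676
|Γ|² = 0.457
P_refl = |Γ|²·P_inc = 15 W, P_del = (1 − |Γ|²)·P_inc = 17.8 W

P_reflected ≈ 15 W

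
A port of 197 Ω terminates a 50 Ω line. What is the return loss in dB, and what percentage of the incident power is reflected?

Γ = (197 − 50)/(197 + 50) = 0.595
RL = −20·log₁₀(0.595) = 4.51 dB
P_refl/P_inc = |Γ|² = 0.354

RL ≈ 4.51 dB; 35.4% of incident power reflected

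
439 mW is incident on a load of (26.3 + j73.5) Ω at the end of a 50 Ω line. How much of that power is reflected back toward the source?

P_reflected ≈ 233 mW

|Γ| = |(-23.7 + j73.5)/(76.3 + j73.5)| = 0.729
|Γ|² = 0.531
P_refl = |Γ|²·P_inc = 233 mW, P_del = (1 − |Γ|²)·P_inc = 206 mW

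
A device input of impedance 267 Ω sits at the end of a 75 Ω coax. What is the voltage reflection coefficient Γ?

Γ = 0.561

Γ = (Z_L − Z_0)/(Z_L + Z_0) = (267 − 75)/(267 + 75) = 192/342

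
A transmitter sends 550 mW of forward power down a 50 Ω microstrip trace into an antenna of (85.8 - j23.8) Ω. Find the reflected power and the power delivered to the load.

P_reflected ≈ 53.5 mW; P_delivered ≈ 497 mW

|Γ| = |(35.8 − j23.8)/(135.8 − j23.8)| = 0.312
|Γ|² = 0.0972
P_refl = |Γ|²·P_inc = 53.5 mW, P_del = (1 − |Γ|²)·P_inc = 497 mW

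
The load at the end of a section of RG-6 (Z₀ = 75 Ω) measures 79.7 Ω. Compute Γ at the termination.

Γ = (Z_L − Z_0)/(Z_L + Z_0) = (79.7 − 75)/(79.7 + 75) = 4.7/154.7

Γ = 0.0304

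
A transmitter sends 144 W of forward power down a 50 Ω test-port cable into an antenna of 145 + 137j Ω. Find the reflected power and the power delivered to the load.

P_reflected ≈ 70.5 W; P_delivered ≈ 73.5 W

|Γ| = |(95 + j137)/(195 + j137)| = 0.7
|Γ|² = 0.489
P_refl = |Γ|²·P_inc = 70.5 W, P_del = (1 − |Γ|²)·P_inc = 73.5 W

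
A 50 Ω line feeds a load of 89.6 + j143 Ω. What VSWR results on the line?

VSWR ≈ 6.77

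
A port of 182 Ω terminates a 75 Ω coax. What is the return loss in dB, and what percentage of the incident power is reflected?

Γ = (182 − 75)/(182 + 75) = 0.416
RL = −20·log₁₀(0.416) = 7.61 dB
P_refl/P_inc = |Γ|² = 0.173

RL ≈ 7.61 dB; 17.3% of incident power reflected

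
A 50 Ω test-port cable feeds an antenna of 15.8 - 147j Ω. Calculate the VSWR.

Γ = (Z_L − Z_0)/(Z_L + Z_0) = (-34.2 − j147)/(65.8 − j147)
|Γ| = 151/161 = 0.937
VSWR = (1 + |Γ|)/(1 − |Γ|) = 1.94/0.0629

VSWR ≈ 30.8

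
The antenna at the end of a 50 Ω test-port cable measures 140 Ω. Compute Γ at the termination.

Γ = 0.474

Γ = (Z_L − Z_0)/(Z_L + Z_0) = (140 − 50)/(140 + 50) = 90/190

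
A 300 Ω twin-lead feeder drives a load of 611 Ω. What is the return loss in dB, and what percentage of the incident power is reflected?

Γ = (611 − 300)/(611 + 300) = 0.341
RL = −20·log₁₀(0.341) = 9.34 dB
P_refl/P_inc = |Γ|² = 0.117

RL ≈ 9.34 dB; 11.7% of incident power reflected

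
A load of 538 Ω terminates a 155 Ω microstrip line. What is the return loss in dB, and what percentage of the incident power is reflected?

Γ = (538 − 155)/(538 + 155) = 0.553
RL = −20·log₁₀(0.553) = 5.15 dB
P_refl/P_inc = |Γ|² = 0.305

RL ≈ 5.15 dB; 30.5% of incident power reflected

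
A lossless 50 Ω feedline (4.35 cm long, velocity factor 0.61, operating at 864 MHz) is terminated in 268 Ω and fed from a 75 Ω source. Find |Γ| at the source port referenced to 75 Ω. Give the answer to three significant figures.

λ = v/f = 0.61·c / 864 MHz = 0.212 m
βl = 2π·l/λ = 2π × 0.205 = 73.9°
tan(βl) = 3.47
Z_in = Z_0·(Z_L + jZ_0·tanβl)/(Z_0 + jZ_L·tanβl) = 10.1 − j13.9 Ω
Γ_s = (Z_in − Z_s)/(Z_in + Z_s) = (-64.9 − j13.9)/(85.1 − j13.9), |Γ_s| = 0.77

|Γ| ≈ 0.77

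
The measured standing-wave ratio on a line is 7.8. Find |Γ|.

|Γ| ≈ 0.773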